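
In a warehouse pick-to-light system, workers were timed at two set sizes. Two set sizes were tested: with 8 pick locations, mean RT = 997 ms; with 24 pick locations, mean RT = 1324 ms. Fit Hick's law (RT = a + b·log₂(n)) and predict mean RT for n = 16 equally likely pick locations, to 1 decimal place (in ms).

1203.3 ms

Solve the two-equation system in a and b:
  b = (1324 − 997) / (log₂ 24 − log₂ 8) = 327 / (4.5850 − 3) = 206.314 ms/bit
  a = 997 − 206.314 × 3 = 378.058 ms
Then RT(16) = 378.058 + 206.314 × log₂ 16 = 378.058 + 206.314 × 4 ≈ 1203.314 ms.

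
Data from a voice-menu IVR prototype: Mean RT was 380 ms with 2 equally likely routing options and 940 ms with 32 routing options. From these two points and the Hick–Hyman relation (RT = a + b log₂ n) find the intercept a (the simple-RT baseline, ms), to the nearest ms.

240 ms

b = (RT₂ − RT₁)/(log₂ n₂ − log₂ n₁) = (940 − 380)/(5 − 1) = 140 ms/bit.
Intercept: a = 380 − 140·log₂(2) = 240.000 ms.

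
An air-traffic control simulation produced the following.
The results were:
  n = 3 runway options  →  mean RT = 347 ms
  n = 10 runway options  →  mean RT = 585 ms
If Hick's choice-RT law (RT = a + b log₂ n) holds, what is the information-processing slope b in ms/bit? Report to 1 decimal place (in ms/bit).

Slope: b = (585 − 347) / (log₂ 10 − log₂ 3) = 238/1.7370 = 137.021 ms/bit.

137.0 ms/bit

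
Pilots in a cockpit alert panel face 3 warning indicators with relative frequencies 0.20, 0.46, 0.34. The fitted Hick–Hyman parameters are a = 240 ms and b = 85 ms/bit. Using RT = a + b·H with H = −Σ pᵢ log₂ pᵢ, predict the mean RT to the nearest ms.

368 ms

H = 0.20·log₂(1/0.20) + 0.46·log₂(1/0.46) + 0.34·log₂(1/0.34) = 1.5089 bits.
RT = 240 + 85 × 1.5089 = 368.26 ms.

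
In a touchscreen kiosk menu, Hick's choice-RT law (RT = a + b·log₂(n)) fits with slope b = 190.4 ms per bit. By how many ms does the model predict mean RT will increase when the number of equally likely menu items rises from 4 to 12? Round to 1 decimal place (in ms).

Only the slope matters, since a is common to both: ΔRT = b·log₂(n₂/n₁).
log₂(12) − log₂(4) = 3.5850 − 2 = 1.5850.
ΔRT = 190.4 × 1.5850 = 301.777 ms.

301.8 ms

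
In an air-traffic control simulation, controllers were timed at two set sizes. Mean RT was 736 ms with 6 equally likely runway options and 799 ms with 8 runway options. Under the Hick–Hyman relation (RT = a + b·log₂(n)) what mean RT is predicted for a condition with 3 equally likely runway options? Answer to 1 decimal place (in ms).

RT is linear in log₂ n, so two points fix the line:
  b = (799 − 736) / (log₂ 8 − log₂ 6) = 63 / (3 − 2.5850) = 151.794 ms/bit
  a = 736 − 151.794 × 2.5850 = 343.619 ms
Then RT(3) = 343.619 + 151.794 × log₂ 3 = 343.619 + 151.794 × 1.5850 ≈ 584.206 ms.

584.2 ms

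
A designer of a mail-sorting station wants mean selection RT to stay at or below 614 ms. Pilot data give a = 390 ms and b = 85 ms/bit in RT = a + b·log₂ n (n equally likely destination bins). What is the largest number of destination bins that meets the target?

85·log₂ n ≤ 614 − 390 = 224, giving log₂ n ≤ 2.6353 and n ≤ 6.213. The largest whole number is 6.

6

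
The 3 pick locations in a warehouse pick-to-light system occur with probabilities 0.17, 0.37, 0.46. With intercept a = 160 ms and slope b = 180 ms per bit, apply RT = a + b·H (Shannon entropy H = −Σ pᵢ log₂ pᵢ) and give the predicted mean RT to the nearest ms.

427 ms

Entropy contributions −pᵢ log₂ pᵢ: 0.4346, 0.5307, 0.5153; sum H = 1.4807 bits.
RT = a + bH = 160 + 180·1.4807 = 426.52 ms.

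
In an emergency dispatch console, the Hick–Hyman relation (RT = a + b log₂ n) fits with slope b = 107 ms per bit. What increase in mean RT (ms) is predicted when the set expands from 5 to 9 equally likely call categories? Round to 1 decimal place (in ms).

90.7 ms

ΔRT = (a + b log₂ n₂) − (a + b log₂ n₁) = b·(log₂ n₂ − log₂ n₁).
log₂(9) − log₂(5) = 3.1699 − 2.3219 = 0.8480.
ΔRT = 107 × 0.8480 = 90.736 ms.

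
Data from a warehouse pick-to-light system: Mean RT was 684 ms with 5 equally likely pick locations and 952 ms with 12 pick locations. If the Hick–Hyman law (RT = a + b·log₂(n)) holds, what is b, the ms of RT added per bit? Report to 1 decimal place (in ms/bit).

b = (RT₂ − RT₁)/(log₂ n₂ − log₂ n₁) = (952 − 684)/(3.5850 − 2.3219) = 212.187 ms/bit.

212.2 ms/bit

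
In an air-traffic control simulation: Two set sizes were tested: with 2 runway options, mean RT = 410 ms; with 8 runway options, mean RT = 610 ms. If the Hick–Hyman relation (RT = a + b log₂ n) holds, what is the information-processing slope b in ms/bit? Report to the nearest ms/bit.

100 ms/bit

b = (RT₂ − RT₁)/(log₂ n₂ − log₂ n₁) = (610 − 410)/(3 − 1) = 100 ms/bit.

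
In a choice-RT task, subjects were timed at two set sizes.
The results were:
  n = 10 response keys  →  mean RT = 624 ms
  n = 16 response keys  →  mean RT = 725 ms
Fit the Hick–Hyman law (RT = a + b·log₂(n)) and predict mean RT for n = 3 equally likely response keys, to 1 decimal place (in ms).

365.3 ms

RT is linear in log₂ n, so two points fix the line:
  b = (725 − 624) / (log₂ 16 − log₂ 10) = 101 / (4 − 3.3219) = 148.952 ms/bit
  a = 624 − 148.952 × 3.3219 = 129.193 ms
Then RT(3) = 129.193 + 148.952 × log₂ 3 = 129.193 + 148.952 × 1.5850 ≈ 365.276 ms.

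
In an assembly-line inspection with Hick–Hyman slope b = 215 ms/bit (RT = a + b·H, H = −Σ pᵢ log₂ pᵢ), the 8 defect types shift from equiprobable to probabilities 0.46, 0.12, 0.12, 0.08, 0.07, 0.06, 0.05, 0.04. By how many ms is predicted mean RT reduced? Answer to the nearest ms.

117 ms

The RT saving is b·ΔH. Equiprobable H₀ = log₂(8) = 3.0000 bits; with the given probabilities H = 2.4549 bits.
b·(H₀ − H) = 215 × (3.0000 − 2.4549) = 117.19 ms.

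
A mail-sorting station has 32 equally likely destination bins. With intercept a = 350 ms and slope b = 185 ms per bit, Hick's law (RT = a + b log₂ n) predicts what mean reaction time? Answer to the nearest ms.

log₂(32) = 5 bits, so RT = 350 + 185 × 5 ≈ 1275.000 ms.

1275 ms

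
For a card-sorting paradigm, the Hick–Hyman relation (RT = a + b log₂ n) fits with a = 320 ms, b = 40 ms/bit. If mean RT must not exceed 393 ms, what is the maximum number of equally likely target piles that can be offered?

40·log₂ n ≤ 393 − 320 = 73, giving log₂ n ≤ 1.8250 and n ≤ 3.543. The largest whole number is 3.

3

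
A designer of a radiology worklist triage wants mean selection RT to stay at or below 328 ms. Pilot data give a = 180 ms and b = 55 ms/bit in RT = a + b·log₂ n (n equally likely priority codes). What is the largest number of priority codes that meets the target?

6

55·log₂ n ≤ 328 − 180 = 148, giving log₂ n ≤ 2.6909 and n ≤ 6.457. The largest whole number is 6.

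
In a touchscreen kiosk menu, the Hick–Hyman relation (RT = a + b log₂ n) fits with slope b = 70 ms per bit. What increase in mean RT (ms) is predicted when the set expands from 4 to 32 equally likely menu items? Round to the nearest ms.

210 ms

Only the slope matters, since a is common to both: ΔRT = b·log₂(n₂/n₁).
log₂(32) − log₂(4) = log₂(32/4) = log₂(8) = 3.
ΔRT = 70 × 3.0000 = 210.000 ms.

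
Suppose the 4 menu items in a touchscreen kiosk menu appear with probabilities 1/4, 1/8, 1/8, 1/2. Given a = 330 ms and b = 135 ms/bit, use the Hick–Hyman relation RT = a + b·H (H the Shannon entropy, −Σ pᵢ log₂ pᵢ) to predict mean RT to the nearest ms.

566 ms

H = −Σ pᵢ log₂ pᵢ = 0.25·2 + 0.125·3 + 0.125·3 + 0.5·1 = 1.750 bits.
RT = 330 + 135 × 1.750 = 566.25 ms.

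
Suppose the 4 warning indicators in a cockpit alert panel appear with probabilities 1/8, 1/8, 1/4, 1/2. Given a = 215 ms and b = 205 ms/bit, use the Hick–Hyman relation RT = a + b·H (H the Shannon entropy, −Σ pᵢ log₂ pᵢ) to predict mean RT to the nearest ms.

Each term −pᵢ log₂ pᵢ: 0.125·3 + 0.125·3 + 0.25·2 + 0.5·1; summed, H = 1.750 bits.
Mean RT = a + bH = 215 + 205·1.750 = 573.75 ms.

574 ms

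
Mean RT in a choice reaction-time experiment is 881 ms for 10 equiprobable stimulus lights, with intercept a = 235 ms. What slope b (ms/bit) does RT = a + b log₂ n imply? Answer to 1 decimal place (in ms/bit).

194.5 ms/bit

log₂(10) = 3.3219 bits.
b = (RT − a)/log₂ n = (881 − 235) / 3.3219 = 194.465 ms/bit.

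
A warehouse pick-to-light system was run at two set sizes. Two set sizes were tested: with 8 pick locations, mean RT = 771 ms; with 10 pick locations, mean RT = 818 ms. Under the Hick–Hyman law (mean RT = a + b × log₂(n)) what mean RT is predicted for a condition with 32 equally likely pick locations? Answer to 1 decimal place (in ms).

1063.0 ms

Fit slope and intercept:
  b = (818 − 771) / (log₂ 10 − log₂ 8) = 47 / (3.3219 − 3) = 145.995 ms/bit
  a = 771 − 145.995 × 3 = 333.014 ms
Then RT(32) = 333.014 + 145.995 × log₂ 32 = 333.014 + 145.995 × 5 ≈ 1062.991 ms.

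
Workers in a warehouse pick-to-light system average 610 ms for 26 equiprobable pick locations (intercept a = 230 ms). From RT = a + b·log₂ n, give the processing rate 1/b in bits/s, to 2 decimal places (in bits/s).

12.37 bits/s

b = (610 − 230)/log₂ 26 = 380/4.7004 = 80.844 ms per bit = 0.08084 s/bit; the reciprocal is 12.370 bits/s.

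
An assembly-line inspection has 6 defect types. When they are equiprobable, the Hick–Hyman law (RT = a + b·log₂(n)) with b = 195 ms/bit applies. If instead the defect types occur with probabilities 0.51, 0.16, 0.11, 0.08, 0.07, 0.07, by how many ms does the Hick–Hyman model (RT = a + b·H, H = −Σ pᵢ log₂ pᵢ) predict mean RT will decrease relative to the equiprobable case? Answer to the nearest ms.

95 ms

The RT saving is b·ΔH. Equiprobable H₀ = log₂(6) = 2.5850 bits; with the given probabilities H = 2.0974 bits.
b·(H₀ − H) = 195 × (2.5850 − 2.0974) = 95.08 ms.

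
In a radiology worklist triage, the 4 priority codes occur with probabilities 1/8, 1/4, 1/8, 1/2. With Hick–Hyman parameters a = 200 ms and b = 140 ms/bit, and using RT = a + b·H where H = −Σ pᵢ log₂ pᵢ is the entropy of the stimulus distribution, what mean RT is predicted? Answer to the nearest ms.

445 ms

H = −Σ pᵢ log₂ pᵢ = 0.125·3 + 0.25·2 + 0.125·3 + 0.5·1 = 1.750 bits.
RT = 200 + 140 × 1.750 = 445.00 ms.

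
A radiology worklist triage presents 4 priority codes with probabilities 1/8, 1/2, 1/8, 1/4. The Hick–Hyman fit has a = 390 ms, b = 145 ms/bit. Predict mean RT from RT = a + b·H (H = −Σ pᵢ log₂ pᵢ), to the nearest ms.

644 ms

H = −Σ pᵢ log₂ pᵢ = 0.125·3 + 0.5·1 + 0.125·3 + 0.25·2 = 1.750 bits.
RT = 390 + 145 × 1.750 = 643.75 ms.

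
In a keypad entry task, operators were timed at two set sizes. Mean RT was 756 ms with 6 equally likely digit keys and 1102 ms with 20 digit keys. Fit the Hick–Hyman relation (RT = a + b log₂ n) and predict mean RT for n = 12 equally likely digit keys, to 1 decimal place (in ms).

955.2 ms

RT is linear in log₂ n, so two points fix the line:
  b = (1102 − 756) / (log₂ 20 − log₂ 6) = 346 / (4.3219 − 2.5850) = 199.198 ms/bit
  a = 756 − 199.198 × 2.5850 = 241.081 ms
Then RT(12) = 241.081 + 199.198 × log₂ 12 = 241.081 + 199.198 × 3.5850 ≈ 955.198 ms.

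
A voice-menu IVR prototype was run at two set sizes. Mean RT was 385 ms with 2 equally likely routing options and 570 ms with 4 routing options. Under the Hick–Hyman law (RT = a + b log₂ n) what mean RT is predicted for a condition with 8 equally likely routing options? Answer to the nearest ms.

755 ms

Solve the two-equation system in a and b:
  b = (570 − 385) / (log₂ 4 − log₂ 2) = 185 / (2 − 1) = 185 ms/bit
  a = 385 − 185 × 1 = 200 ms
Then RT(8) = 200 + 185 × log₂ 8 = 200 + 185 × 3 ≈ 755.000 ms.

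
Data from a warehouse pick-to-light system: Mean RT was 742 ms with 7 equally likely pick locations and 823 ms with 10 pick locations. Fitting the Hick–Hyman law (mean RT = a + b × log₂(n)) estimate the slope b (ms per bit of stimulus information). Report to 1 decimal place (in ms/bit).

The slope on a log₂ axis is (823 − 742) / (3.3219 − 2.8074) = 157.412 ms/bit.

157.4 ms/bit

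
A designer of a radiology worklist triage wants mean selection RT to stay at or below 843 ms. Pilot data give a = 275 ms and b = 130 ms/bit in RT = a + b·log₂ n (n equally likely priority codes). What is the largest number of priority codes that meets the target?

Information budget: (843 − 275)/130 = 4.3692 bits, so n ≤ 2^4.3692 = 20.667 → at most 20.

20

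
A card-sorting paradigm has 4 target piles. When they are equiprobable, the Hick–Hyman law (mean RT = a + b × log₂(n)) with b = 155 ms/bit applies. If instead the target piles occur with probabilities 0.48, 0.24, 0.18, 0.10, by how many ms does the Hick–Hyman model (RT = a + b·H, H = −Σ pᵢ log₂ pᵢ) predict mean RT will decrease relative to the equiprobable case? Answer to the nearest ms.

34 ms

Equiprobable entropy H₀ = log₂ 4 = 2.0000 bits.
Skewed entropy H = −Σ pᵢ log₂ pᵢ = 1.7799 bits.
ΔRT = b·(H₀ − H) = 155 × 0.2201 = 34.11 ms.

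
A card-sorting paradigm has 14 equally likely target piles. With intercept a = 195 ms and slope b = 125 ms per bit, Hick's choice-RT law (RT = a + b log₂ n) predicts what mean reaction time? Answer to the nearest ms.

671 ms

log₂(14) = 3.8074 bits, so RT = 195 + 125 × 3.8074 ≈ 670.919 ms.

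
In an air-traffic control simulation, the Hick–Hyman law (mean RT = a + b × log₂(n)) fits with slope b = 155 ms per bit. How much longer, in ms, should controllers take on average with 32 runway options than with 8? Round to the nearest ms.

310 ms

The intercept a cancels: ΔRT = b·(log₂ n₂ − log₂ n₁) = b·log₂(n₂/n₁).
log₂(32) − log₂(8) = log₂(32/8) = log₂(4) = 2.
ΔRT = 155 × 2.0000 = 310.000 ms.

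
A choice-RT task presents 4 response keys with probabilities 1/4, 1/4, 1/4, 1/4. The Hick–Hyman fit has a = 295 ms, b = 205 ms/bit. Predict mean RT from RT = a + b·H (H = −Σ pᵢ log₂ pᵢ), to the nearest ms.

705 ms

Each term −pᵢ log₂ pᵢ: 0.25·2 + 0.25·2 + 0.25·2 + 0.25·2; summed, H = 2.000 bits.
Mean RT = a + bH = 295 + 205·2.000 = 705.00 ms.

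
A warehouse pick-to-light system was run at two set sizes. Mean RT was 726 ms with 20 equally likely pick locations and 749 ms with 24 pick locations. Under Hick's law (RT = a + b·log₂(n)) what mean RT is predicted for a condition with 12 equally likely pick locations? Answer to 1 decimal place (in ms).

661.6 ms

RT is linear in log₂ n, so two points fix the line:
  b = (749 − 726) / (log₂ 24 − log₂ 20) = 23 / (4.5850 − 4.3219) = 87.441 ms/bit
  a = 726 − 87.441 × 4.3219 = 348.086 ms
Then RT(12) = 348.086 + 87.441 × log₂ 12 = 348.086 + 87.441 × 3.5850 ≈ 661.559 ms.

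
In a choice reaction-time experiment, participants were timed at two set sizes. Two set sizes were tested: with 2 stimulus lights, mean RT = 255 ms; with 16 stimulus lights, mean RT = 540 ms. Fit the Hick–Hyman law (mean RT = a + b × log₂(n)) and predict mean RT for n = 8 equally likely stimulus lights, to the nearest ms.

With log₂ n on the abscissa the relation is linear; from the two conditions:
  b = (540 − 255) / (log₂ 16 − log₂ 2) = 285 / (4 − 1) = 95 ms/bit
  a = 255 − 95 × 1 = 160 ms
Then RT(8) = 160 + 95 × log₂ 8 = 160 + 95 × 3 ≈ 445.000 ms.

445 ms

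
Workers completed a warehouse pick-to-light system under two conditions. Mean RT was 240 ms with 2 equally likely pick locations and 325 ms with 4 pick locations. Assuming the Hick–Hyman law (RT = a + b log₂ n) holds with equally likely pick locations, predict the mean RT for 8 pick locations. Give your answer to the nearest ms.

410 ms

Fit slope and intercept:
  b = (325 − 240) / (log₂ 4 − log₂ 2) = 85 / (2 − 1) = 85 ms/bit
  a = 240 − 85 × 1 = 155 ms
Then RT(8) = 155 + 85 × log₂ 8 = 155 + 85 × 3 ≈ 410.000 ms.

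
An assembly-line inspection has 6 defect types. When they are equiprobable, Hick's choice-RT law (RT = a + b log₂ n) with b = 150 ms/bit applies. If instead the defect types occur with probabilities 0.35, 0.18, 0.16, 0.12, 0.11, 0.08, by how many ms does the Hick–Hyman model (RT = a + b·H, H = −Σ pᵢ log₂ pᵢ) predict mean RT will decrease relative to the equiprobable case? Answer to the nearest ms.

27 ms

The RT saving is b·ΔH. Equiprobable H₀ = log₂(6) = 2.5850 bits; with the given probabilities H = 2.4073 bits.
b·(H₀ − H) = 150 × (2.5850 − 2.4073) = 26.65 ms.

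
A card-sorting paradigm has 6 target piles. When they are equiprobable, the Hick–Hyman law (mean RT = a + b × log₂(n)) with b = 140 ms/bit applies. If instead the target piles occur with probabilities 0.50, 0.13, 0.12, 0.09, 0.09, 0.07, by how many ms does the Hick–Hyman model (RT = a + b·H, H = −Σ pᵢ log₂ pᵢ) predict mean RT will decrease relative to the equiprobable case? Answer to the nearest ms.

The RT saving is b·ΔH. Equiprobable H₀ = log₂(6) = 2.5850 bits; with the given probabilities H = 2.1436 bits.
b·(H₀ − H) = 140 × (2.5850 − 2.1436) = 61.79 ms.

62 ms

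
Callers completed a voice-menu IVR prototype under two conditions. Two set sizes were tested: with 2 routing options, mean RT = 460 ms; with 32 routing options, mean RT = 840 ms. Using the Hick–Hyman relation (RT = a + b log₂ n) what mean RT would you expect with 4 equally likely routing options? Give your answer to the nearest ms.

555 ms

RT is linear in log₂ n, so two points fix the line:
  b = (840 − 460) / (log₂ 32 − log₂ 2) = 380 / (5 − 1) = 95 ms/bit
  a = 460 − 95 × 1 = 365 ms
Then RT(4) = 365 + 95 × log₂ 4 = 365 + 95 × 2 ≈ 555.000 ms.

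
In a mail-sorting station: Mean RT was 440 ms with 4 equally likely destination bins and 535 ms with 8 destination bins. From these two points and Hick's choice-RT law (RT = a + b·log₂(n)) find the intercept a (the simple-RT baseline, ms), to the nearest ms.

250 ms

b = (RT₂ − RT₁)/(log₂ n₂ − log₂ n₁) = (535 − 440)/(3 − 2) = 95 ms/bit.
Intercept: a = 440 − 95·log₂(4) = 250.000 ms.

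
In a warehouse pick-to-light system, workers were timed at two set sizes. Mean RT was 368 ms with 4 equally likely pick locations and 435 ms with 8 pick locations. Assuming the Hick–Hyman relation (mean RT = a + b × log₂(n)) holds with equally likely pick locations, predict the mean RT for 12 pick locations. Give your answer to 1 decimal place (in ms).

474.2 ms

With log₂ n on the abscissa the relation is linear; from the two conditions:
  b = (435 − 368) / (log₂ 8 − log₂ 4) = 67 / (3 − 2) = 67.000 ms/bit
  a = 368 − 67.000 × 2 = 234.000 ms
Then RT(12) = 234.000 + 67.000 × log₂ 12 = 234.000 + 67.000 × 3.5850 ≈ 474.192 ms.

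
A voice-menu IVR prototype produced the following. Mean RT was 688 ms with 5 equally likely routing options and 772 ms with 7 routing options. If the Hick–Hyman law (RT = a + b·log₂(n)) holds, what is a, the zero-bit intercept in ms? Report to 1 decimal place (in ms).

286.2 ms

Slope: b = (772 − 688) / (log₂ 7 − log₂ 5) = 84/0.4854 = 173.044 ms/bit.
Intercept: a = 688 − 173.044·log₂(5) = 286.205 ms.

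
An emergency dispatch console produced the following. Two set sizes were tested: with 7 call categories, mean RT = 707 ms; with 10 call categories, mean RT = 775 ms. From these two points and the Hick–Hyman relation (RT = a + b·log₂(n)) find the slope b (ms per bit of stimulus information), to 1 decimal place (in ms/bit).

132.1 ms/bit

The slope on a log₂ axis is (775 − 707) / (3.3219 − 2.8074) = 132.148 ms/bit.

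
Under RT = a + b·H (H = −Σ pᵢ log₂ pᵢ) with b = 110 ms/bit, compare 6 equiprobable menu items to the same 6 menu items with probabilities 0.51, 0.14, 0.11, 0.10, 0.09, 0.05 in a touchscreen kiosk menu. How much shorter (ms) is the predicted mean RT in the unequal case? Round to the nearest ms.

Equiprobable entropy H₀ = log₂ 6 = 2.5850 bits.
Skewed entropy H = −Σ pᵢ log₂ pᵢ = 2.1038 bits.
ΔRT = b·(H₀ − H) = 110 × 0.4812 = 52.93 ms.

53 ms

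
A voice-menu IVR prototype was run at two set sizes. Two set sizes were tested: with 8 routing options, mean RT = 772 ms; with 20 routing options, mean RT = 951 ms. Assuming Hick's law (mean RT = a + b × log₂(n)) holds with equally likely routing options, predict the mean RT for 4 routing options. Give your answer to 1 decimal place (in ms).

636.6 ms

Fit slope and intercept:
  b = (951 − 772) / (log₂ 20 − log₂ 8) = 179 / (4.3219 − 3) = 135.408 ms/bit
  a = 772 − 135.408 × 3 = 365.775 ms
Then RT(4) = 365.775 + 135.408 × log₂ 4 = 365.775 + 135.408 × 2 ≈ 636.592 ms.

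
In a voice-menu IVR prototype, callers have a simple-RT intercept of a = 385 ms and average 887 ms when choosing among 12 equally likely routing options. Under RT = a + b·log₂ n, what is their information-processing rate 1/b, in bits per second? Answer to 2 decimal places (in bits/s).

7.14 bits/s

Choice component = 887 − 385 = 502 ms over log₂(12) = 3.5850 bits.
b = 502 / 3.5850 = 140.029 ms/bit, so 1/b = 7.141 bits/s.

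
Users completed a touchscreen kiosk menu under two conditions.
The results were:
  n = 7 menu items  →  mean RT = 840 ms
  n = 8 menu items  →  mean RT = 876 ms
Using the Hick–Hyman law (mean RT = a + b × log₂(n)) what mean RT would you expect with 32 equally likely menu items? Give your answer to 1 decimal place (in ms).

1249.7 ms

Fit slope and intercept:
  b = (876 − 840) / (log₂ 8 − log₂ 7) = 36 / (3 − 2.8074) = 186.872 ms/bit
  a = 840 − 186.872 × 2.8074 = 315.384 ms
Then RT(32) = 315.384 + 186.872 × log₂ 32 = 315.384 + 186.872 × 5 ≈ 1249.744 ms.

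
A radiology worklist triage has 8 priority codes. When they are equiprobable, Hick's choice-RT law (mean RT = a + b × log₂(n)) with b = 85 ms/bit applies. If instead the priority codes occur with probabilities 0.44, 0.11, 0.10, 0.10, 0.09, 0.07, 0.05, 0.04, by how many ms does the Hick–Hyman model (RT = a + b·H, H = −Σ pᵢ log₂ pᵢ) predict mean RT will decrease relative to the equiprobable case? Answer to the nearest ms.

Equiprobable entropy H₀ = log₂ 8 = 3.0000 bits.
Skewed entropy H = −Σ pᵢ log₂ pᵢ = 2.5189 bits.
ΔRT = b·(H₀ − H) = 85 × 0.4811 = 40.90 ms.

41 ms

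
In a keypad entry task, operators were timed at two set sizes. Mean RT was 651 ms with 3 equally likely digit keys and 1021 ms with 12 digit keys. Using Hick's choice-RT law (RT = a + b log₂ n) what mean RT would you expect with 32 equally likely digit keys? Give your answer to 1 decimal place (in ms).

RT is linear in log₂ n, so two points fix the line:
  b = (1021 − 651) / (log₂ 12 − log₂ 3) = 370 / (3.5850 − 1.5850) = 185.000 ms/bit
  a = 651 − 185.000 × 1.5850 = 357.782 ms
Then RT(32) = 357.782 + 185.000 × log₂ 32 = 357.782 + 185.000 × 5 ≈ 1282.782 ms.

1282.8 ms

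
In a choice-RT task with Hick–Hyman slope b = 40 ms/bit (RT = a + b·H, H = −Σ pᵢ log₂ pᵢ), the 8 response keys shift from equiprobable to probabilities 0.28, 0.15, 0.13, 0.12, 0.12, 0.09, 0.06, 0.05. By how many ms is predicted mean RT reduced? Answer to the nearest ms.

7 ms

Equiprobable entropy H₀ = log₂ 8 = 3.0000 bits.
Skewed entropy H = −Σ pᵢ log₂ pᵢ = 2.8138 bits.
ΔRT = b·(H₀ − H) = 40 × 0.1862 = 7.45 ms.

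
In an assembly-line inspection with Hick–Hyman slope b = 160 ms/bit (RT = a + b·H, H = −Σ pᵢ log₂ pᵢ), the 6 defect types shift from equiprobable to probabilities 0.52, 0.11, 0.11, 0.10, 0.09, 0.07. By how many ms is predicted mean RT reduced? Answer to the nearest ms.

77 ms

Equiprobable entropy H₀ = log₂ 6 = 2.5850 bits.
Skewed entropy H = −Σ pᵢ log₂ pᵢ = 2.1046 bits.
ΔRT = b·(H₀ − H) = 160 × 0.4804 = 76.87 ms.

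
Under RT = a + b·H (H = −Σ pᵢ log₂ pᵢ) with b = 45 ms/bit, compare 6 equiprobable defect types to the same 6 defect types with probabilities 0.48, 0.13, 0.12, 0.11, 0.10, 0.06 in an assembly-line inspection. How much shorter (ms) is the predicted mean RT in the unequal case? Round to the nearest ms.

Equiprobable entropy H₀ = log₂ 6 = 2.5850 bits.
Skewed entropy H = −Σ pᵢ log₂ pᵢ = 2.1840 bits.
ΔRT = b·(H₀ − H) = 45 × 0.4010 = 18.04 ms.

18 ms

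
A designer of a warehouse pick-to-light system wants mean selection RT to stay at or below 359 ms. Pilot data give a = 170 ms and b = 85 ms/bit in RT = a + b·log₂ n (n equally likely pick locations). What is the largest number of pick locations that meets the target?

Information budget: (359 − 170)/85 = 2.2235 bits, so n ≤ 2^2.2235 = 4.670 → at most 4.

4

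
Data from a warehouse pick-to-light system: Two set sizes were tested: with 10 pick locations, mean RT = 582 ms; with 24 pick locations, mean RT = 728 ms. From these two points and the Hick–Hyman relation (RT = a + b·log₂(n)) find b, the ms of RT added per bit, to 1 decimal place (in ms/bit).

Slope: b = (728 − 582) / (log₂ 24 − log₂ 10) = 146/1.2630 = 115.595 ms/bit.

115.6 ms/bit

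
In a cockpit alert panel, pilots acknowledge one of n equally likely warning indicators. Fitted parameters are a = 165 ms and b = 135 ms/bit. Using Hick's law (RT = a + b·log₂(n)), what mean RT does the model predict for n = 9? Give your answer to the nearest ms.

593 ms

log₂(9) = 3.1699 bits, so RT = 165 + 135 × 3.1699 ≈ 592.940 ms.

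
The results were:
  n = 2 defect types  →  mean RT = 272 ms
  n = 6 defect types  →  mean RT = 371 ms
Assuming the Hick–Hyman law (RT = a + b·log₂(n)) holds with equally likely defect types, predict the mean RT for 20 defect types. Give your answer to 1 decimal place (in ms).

479.5 ms

Solve the two-equation system in a and b:
  b = (371 − 272) / (log₂ 6 − log₂ 2) = 99 / (2.5850 − 1) = 62.462 ms/bit
  a = 272 − 62.462 × 1 = 209.538 ms
Then RT(20) = 209.538 + 62.462 × log₂ 20 = 209.538 + 62.462 × 4.3219 ≈ 479.494 ms.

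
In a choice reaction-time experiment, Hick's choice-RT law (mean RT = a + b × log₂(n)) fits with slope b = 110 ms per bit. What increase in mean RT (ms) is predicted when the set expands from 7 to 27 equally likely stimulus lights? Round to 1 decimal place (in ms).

214.2 ms

ΔRT = (a + b log₂ n₂) − (a + b log₂ n₁) = b·(log₂ n₂ − log₂ n₁).
log₂(27) − log₂(7) = 4.7549 − 2.8074 = 1.9475.
ΔRT = 110 × 1.9475 = 214.229 ms.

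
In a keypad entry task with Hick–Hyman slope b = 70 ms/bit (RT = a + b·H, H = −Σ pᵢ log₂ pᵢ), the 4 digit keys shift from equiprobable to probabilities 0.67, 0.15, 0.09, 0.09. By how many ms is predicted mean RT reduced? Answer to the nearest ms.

The RT saving is b·ΔH. Equiprobable H₀ = log₂(4) = 2.0000 bits; with the given probabilities H = 1.4230 bits.
b·(H₀ − H) = 70 × (2.0000 − 1.4230) = 40.39 ms.

40 ms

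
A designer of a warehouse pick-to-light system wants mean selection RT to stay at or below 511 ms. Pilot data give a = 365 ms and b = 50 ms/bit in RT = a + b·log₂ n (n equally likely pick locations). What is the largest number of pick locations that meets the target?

50·log₂ n ≤ 511 − 365 = 146, giving log₂ n ≤ 2.9200 and n ≤ 7.568. The largest whole number is 7.

7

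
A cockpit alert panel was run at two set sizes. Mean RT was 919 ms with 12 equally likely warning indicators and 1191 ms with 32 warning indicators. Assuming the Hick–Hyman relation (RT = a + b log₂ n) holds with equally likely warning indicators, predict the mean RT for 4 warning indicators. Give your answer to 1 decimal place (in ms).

Fit slope and intercept:
  b = (1191 − 919) / (log₂ 32 − log₂ 12) = 272 / (5 − 3.5850) = 192.221 ms/bit
  a = 919 − 192.221 × 3.5850 = 229.895 ms
Then RT(4) = 229.895 + 192.221 × log₂ 4 = 229.895 + 192.221 × 2 ≈ 614.337 ms.

614.3 ms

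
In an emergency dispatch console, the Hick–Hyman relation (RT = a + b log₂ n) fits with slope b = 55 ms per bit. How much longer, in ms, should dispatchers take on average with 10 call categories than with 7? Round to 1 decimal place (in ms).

28.3 ms

Only the slope matters, since a is common to both: ΔRT = b·log₂(n₂/n₁).
log₂(10) − log₂(7) = 3.3219 − 2.8074 = 0.5146.
ΔRT = 55 × 0.5146 = 28.302 ms.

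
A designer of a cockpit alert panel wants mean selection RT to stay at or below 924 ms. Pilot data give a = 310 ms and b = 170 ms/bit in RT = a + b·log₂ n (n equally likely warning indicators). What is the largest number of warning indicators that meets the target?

12

Set 310 + 170·log₂ n ≤ 924 → log₂ n ≤ (924 − 310)/170 = 3.6118.
So n ≤ 2^3.6118 = 12.225; the largest integer n is 12.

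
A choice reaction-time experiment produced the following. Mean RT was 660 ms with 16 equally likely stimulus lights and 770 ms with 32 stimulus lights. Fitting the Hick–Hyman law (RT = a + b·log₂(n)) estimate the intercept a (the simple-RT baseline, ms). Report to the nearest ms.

b = (RT₂ − RT₁)/(log₂ n₂ − log₂ n₁) = (770 − 660)/(5 − 4) = 110 ms/bit.
Intercept: a = 660 − 110·log₂(16) = 220.000 ms.

220 ms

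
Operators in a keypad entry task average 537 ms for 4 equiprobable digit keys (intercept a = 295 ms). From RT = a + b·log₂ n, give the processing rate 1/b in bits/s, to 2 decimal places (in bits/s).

Choice component = 537 − 295 = 242 ms over log₂(4) = 2 bits.
b = 242 / 2 = 121.000 ms/bit, so 1/b = 8.264 bits/s.

8.26 bits/s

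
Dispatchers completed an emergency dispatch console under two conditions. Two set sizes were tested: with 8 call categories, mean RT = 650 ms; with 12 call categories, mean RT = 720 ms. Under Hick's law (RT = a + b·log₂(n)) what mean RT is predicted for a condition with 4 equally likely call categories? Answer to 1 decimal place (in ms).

530.3 ms

Solve the two-equation system in a and b:
  b = (720 − 650) / (log₂ 12 − log₂ 8) = 70 / (3.5850 − 3) = 119.666 ms/bit
  a = 650 − 119.666 × 3 = 291.003 ms
Then RT(4) = 291.003 + 119.666 × log₂ 4 = 291.003 + 119.666 × 2 ≈ 530.334 ms.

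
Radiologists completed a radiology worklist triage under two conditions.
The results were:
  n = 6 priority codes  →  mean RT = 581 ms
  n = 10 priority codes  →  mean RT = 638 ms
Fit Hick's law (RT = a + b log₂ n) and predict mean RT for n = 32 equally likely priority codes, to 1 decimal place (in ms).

Solve the two-equation system in a and b:
  b = (638 − 581) / (log₂ 10 − log₂ 6) = 57 / (3.3219 − 2.5850) = 77.344 ms/bit
  a = 581 − 77.344 × 2.5850 = 381.068 ms
Then RT(32) = 381.068 + 77.344 × log₂ 32 = 381.068 + 77.344 × 5 ≈ 767.789 ms.

767.8 ms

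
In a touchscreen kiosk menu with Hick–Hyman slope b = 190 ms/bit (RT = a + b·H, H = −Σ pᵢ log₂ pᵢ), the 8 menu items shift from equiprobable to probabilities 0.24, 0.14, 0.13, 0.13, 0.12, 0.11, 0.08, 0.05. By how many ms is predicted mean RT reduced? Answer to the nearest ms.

23 ms

The RT saving is b·ΔH. Equiprobable H₀ = log₂(8) = 3.0000 bits; with the given probabilities H = 2.8815 bits.
b·(H₀ − H) = 190 × (3.0000 − 2.8815) = 22.52 ms.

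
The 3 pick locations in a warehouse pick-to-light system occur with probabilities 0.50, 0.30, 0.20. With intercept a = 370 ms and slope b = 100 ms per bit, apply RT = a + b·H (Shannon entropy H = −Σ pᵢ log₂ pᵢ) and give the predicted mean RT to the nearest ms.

H = 0.50·log₂(1/0.50) + 0.30·log₂(1/0.30) + 0.20·log₂(1/0.20) = 1.4855 bits.
RT = 370 + 100 × 1.4855 = 518.55 ms.

519 ms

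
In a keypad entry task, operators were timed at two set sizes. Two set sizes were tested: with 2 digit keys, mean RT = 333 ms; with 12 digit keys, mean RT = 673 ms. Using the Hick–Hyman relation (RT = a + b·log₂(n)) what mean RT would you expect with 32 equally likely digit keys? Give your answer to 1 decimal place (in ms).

Solve the two-equation system in a and b:
  b = (673 − 333) / (log₂ 12 − log₂ 2) = 340 / (3.5850 − 1) = 131.530 ms/bit
  a = 333 − 131.530 × 1 = 201.470 ms
Then RT(32) = 201.470 + 131.530 × log₂ 32 = 201.470 + 131.530 × 5 ≈ 859.120 ms.

859.1 ms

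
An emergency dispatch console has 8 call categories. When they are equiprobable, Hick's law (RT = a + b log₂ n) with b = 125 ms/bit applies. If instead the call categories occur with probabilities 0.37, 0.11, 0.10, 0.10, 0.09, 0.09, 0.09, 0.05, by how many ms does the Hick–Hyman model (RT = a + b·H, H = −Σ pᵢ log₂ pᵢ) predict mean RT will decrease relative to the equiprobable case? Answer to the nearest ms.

38 ms

The RT saving is b·ΔH. Equiprobable H₀ = log₂(8) = 3.0000 bits; with the given probabilities H = 2.6995 bits.
b·(H₀ − H) = 125 × (3.0000 − 2.6995) = 37.57 ms.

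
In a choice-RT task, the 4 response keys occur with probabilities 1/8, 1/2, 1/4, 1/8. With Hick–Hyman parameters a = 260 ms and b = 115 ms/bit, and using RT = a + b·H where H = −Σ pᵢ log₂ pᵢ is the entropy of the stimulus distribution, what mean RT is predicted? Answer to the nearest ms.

H = −Σ pᵢ log₂ pᵢ = 0.125·3 + 0.5·1 + 0.25·2 + 0.125·3 = 1.750 bits.
RT = 260 + 115 × 1.750 = 461.25 ms.

461 ms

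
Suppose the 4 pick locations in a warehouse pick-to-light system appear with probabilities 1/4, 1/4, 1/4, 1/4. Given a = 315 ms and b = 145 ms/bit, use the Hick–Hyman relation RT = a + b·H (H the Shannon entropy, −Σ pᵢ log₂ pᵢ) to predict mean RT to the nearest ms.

605 ms

Each term −pᵢ log₂ pᵢ: 0.25·2 + 0.25·2 + 0.25·2 + 0.25·2; summed, H = 2.000 bits.
Mean RT = a + bH = 315 + 145·2.000 = 605.00 ms.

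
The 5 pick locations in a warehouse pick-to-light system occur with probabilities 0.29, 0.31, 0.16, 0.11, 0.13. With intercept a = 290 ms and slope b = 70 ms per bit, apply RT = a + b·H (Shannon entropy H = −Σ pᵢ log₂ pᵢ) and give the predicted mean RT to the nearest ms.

444 ms

Entropy contributions −pᵢ log₂ pᵢ: 0.5179, 0.5238, 0.4230, 0.3503, 0.3826; sum H = 2.1976 bits.
RT = a + bH = 290 + 70·2.1976 = 443.84 ms.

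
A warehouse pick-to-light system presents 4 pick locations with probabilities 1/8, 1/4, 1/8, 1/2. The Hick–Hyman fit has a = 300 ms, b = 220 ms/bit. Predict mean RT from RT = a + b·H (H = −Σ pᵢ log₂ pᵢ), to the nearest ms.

685 ms

Each term −pᵢ log₂ pᵢ: 0.125·3 + 0.25·2 + 0.125·3 + 0.5·1; summed, H = 1.750 bits.
Mean RT = a + bH = 300 + 220·1.750 = 685.00 ms.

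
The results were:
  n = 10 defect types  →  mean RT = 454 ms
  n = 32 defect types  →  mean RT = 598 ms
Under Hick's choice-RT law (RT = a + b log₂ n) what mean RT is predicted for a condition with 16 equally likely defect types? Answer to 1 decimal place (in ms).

With log₂ n on the abscissa the relation is linear; from the two conditions:
  b = (598 − 454) / (log₂ 32 − log₂ 10) = 144 / (5 − 3.3219) = 85.813 ms/bit
  a = 454 − 85.813 × 3.3219 = 168.936 ms
Then RT(16) = 168.936 + 85.813 × log₂ 16 = 168.936 + 85.813 × 4 ≈ 512.187 ms.

512.2 ms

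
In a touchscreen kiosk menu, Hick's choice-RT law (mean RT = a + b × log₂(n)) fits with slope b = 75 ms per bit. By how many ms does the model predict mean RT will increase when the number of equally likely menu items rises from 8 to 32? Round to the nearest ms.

150 ms

The intercept a cancels: ΔRT = b·(log₂ n₂ − log₂ n₁) = b·log₂(n₂/n₁).
log₂(32) − log₂(8) = log₂(32/8) = log₂(4) = 2.
ΔRT = 75 × 2.0000 = 150.000 ms.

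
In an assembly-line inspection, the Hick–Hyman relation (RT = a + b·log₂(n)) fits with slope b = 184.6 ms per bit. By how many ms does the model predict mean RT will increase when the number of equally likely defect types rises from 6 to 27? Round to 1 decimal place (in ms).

400.6 ms

The intercept a cancels: ΔRT = b·(log₂ n₂ − log₂ n₁) = b·log₂(n₂/n₁).
log₂(27) − log₂(6) = 4.7549 − 2.5850 = 2.1699.
ΔRT = 184.6 × 2.1699 = 400.568 ms.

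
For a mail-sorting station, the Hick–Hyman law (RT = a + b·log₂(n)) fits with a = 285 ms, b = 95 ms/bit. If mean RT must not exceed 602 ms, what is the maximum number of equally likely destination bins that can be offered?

Information budget: (602 − 285)/95 = 3.3368 bits, so n ≤ 2^3.3368 = 10.104 → at most 10.

10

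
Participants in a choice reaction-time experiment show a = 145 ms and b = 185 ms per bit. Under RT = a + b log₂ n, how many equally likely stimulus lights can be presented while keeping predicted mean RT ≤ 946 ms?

20

Set 145 + 185·log₂ n ≤ 946 → log₂ n ≤ (946 − 145)/185 = 4.3297.
So n ≤ 2^4.3297 = 20.108; the largest integer n is 20.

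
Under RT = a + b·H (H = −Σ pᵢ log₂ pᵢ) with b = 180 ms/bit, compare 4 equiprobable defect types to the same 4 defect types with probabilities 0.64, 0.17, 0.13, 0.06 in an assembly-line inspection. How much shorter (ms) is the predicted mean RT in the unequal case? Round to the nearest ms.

95 ms

Equiprobable entropy H₀ = log₂ 4 = 2.0000 bits.
Skewed entropy H = −Σ pᵢ log₂ pᵢ = 1.4728 bits.
ΔRT = b·(H₀ − H) = 180 × 0.5272 = 94.89 ms.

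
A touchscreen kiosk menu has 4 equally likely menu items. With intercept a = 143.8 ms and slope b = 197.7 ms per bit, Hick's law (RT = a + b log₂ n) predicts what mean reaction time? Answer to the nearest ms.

539 ms

log₂(4) = 2 bits, so RT = 143.8 + 197.7 × 2 ≈ 539.200 ms.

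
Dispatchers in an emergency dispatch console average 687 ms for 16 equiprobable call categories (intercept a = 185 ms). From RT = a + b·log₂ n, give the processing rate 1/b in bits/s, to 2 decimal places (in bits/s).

7.97 bits/s

b = (687 − 185)/log₂ 16 = 502/4 = 125.500 ms per bit = 0.12550 s/bit; the reciprocal is 7.968 bits/s.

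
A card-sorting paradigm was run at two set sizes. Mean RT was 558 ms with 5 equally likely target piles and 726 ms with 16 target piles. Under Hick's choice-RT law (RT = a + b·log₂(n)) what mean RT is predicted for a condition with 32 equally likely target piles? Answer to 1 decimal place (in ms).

826.1 ms

RT is linear in log₂ n, so two points fix the line:
  b = (726 − 558) / (log₂ 16 − log₂ 5) = 168 / (4 − 2.3219) = 100.115 ms/bit
  a = 558 − 100.115 × 2.3219 = 325.540 ms
Then RT(32) = 325.540 + 100.115 × log₂ 32 = 325.540 + 100.115 × 5 ≈ 826.115 ms.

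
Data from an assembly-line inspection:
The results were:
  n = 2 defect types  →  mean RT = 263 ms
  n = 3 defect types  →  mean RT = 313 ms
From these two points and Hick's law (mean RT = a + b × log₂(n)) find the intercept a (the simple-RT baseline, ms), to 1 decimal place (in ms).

Slope: b = (313 − 263) / (log₂ 3 − log₂ 2) = 50/0.5850 = 85.476 ms/bit.
Intercept: a = 263 − 85.476·log₂(2) = 177.524 ms.

177.5 ms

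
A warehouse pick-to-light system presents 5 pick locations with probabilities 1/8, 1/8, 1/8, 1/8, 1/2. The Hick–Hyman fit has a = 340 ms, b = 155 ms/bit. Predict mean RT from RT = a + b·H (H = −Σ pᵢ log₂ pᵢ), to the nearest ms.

H = −Σ pᵢ log₂ pᵢ = 0.125·3 + 0.125·3 + 0.125·3 + 0.125·3 + 0.5·1 = 2.000 bits.
RT = 340 + 155 × 2.000 = 650.00 ms.

650 ms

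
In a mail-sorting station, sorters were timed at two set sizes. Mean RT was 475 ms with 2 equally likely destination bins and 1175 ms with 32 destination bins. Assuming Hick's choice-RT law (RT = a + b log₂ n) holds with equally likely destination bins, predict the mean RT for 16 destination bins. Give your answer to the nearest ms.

1000 ms

Fit slope and intercept:
  b = (1175 − 475) / (log₂ 32 − log₂ 2) = 700 / (5 − 1) = 175 ms/bit
  a = 475 − 175 × 1 = 300 ms
Then RT(16) = 300 + 175 × log₂ 16 = 300 + 175 × 4 ≈ 1000.000 ms.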